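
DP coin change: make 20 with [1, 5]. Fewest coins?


dp[0]=0; dp[i]=1+min(dp[i-c] for c in coins)
...dp[15]=3, dp[16]=4, dp[17]=5, dp[18]=6, dp[19]=7, dp[20]=4
Minimum coins for 20 = 4


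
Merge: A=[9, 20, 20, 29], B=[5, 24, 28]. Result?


Compare heads, take smaller each step.
Merged: [5, 9, 20, 20, 24, 28, 29]


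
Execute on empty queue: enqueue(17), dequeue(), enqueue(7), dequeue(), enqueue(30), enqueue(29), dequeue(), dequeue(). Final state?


enqueue(17) -> [17]
dequeue() returns 17 -> []
enqueue(7) -> [7]
dequeue() returns 7 -> []
enqueue(30) -> [30]
enqueue(29) -> [30, 29]
dequeue() returns 30 -> [29]
dequeue() returns 29 -> []
Final queue (front to back): []


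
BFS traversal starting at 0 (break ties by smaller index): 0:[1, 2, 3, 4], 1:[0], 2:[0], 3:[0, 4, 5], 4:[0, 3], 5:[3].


BFS queue: start with [0]
Visit order: [0, 1, 2, 3, 4, 5]


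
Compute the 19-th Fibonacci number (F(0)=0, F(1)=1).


F(n)=F(n-1)+F(n-2)
...F(17)=1597, F(18)=2584, F(19)=4181


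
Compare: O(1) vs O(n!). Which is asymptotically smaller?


constant grows slower than factorial
O(1) is asymptotically smaller; O(n!) grows faster


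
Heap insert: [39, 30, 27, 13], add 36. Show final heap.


Append 36: [39, 30, 27, 13, 36]
Bubble up: swap idx 4(36) with idx 1(30)
Result: [39, 36, 27, 13, 30]


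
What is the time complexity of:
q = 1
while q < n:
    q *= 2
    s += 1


Per nesting level: O(log n) = O(log n)
Complexity: O(log n)


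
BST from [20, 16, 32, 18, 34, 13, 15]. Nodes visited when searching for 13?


BST root = 20
Search for 13: compare at each node
Path: [20, 16, 13]


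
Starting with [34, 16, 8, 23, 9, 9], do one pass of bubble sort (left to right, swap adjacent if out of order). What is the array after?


After one pass: [16, 8, 23, 9, 9, 34]


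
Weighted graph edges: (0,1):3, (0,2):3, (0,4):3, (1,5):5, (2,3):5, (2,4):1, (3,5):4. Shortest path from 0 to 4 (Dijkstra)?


Dijkstra from 0:
Distances: {0: 0, 1: 3, 2: 3, 3: 8, 4: 3, 5: 8}
Shortest distance to 4 = 3, path = [0, 4]


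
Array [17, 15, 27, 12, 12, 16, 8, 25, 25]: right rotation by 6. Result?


Right rotate by 6: [12, 12, 16, 8, 25, 25, 17, 15, 27]


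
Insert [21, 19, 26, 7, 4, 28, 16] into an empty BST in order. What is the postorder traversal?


Root = 21; build tree by BST insertion.
Postorder traversal: [4, 16, 7, 19, 28, 26, 21]


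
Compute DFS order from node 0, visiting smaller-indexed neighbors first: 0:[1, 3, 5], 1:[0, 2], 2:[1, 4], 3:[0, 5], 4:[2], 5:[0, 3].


DFS stack-based: start with [0]
Visit order: [0, 1, 2, 4, 3, 5]


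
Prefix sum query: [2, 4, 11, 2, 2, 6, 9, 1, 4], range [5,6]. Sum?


Prefix sums: [0, 2, 6, 17, 19, 21, 27, 36, 37, 41]
Sum[5..6] = prefix[7] - prefix[5] = 36 - 21 = 15


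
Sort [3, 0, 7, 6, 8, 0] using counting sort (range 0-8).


Count array: [2, 0, 0, 1, 0, 0, 1, 1, 1]
Reconstruct: [0, 0, 3, 6, 7, 8]


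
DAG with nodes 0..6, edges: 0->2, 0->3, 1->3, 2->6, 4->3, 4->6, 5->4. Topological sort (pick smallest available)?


Kahn's algorithm, process smallest node first
Order: [0, 1, 2, 5, 4, 3, 6]


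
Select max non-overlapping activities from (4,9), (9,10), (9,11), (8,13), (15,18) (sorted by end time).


Greedy: pick earliest-ending, then skip overlaps.
Selected (3 activities): [(4, 9), (9, 10), (15, 18)]


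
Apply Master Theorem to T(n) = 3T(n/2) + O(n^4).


a=3, b=2, c=4. log_2(3)=1.585 < c=4. Case 3: O(n^c) = O(n^4)
Complexity: O(n^4)


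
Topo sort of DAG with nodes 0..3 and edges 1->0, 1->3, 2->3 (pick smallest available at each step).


Kahn's algorithm, process smallest node first
Order: [1, 0, 2, 3]


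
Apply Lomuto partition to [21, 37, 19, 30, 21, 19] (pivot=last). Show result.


Elements <= 19 go left of pivot.
Result: [19, 19, 21, 30, 21, 37], pivot at index 1


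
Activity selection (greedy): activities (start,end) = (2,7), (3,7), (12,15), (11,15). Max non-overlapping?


Greedy: pick earliest-ending, then skip overlaps.
Selected (2 activities): [(2, 7), (12, 15)]


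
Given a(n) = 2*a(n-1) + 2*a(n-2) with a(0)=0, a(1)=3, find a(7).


Build bottom-up:
...a(5)=132, a(6)=360, a(7)=2*360+2*132=984


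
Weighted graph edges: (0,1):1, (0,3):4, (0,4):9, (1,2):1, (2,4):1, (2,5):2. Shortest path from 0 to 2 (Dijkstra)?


Dijkstra from 0:
Distances: {0: 0, 1: 1, 2: 2, 3: 4, 4: 3, 5: 4}
Shortest distance to 2 = 2, path = [0, 1, 2]


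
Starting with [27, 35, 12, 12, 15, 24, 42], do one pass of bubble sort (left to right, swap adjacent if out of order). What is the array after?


After one pass: [27, 12, 12, 15, 24, 35, 42]


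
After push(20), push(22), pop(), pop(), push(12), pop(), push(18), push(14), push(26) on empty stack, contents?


push(20) -> [20]
push(22) -> [20, 22]
pop() returns 22 -> [20]
pop() returns 20 -> []
push(12) -> [12]
pop() returns 12 -> []
push(18) -> [18]
push(14) -> [18, 14]
push(26) -> [18, 14, 26]
Final stack (bottom to top): [18, 14, 26]


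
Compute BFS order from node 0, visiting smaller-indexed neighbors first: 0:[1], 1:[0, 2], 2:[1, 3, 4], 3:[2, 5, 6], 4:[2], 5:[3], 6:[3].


BFS queue: start with [0]
Visit order: [0, 1, 2, 3, 4, 5, 6]


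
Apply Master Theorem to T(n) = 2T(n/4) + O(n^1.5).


a=2, b=4, c=1.5. log_4(2)=0.5 < c=1.5. Case 3: O(n^c) = O(n^1.500)
Complexity: O(n^1.500)


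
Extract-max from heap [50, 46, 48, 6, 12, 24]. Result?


Max = 50
Replace root with last, heapify down
Resulting heap: [48, 46, 24, 6, 12]


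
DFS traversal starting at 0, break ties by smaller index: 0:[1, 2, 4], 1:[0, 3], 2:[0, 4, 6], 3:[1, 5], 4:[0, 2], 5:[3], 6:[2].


DFS stack-based: start with [0]
Visit order: [0, 1, 3, 5, 2, 4, 6]


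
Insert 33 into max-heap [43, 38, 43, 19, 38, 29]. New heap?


Append 33: [43, 38, 43, 19, 38, 29, 33]
Bubble up: no swaps needed
Result: [43, 38, 43, 19, 38, 29, 33]


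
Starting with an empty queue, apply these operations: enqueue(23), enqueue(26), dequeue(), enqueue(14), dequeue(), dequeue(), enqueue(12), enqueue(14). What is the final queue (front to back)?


enqueue(23) -> [23]
enqueue(26) -> [23, 26]
dequeue() returns 23 -> [26]
enqueue(14) -> [26, 14]
dequeue() returns 26 -> [14]
dequeue() returns 14 -> []
enqueue(12) -> [12]
enqueue(14) -> [12, 14]
Final queue (front to back): [12, 14]


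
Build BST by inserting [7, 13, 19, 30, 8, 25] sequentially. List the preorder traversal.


Root = 7; build tree by BST insertion.
Preorder traversal: [7, 13, 8, 19, 30, 25]


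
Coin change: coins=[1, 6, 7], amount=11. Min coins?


dp[0]=0; dp[i]=1+min(dp[i-c] for c in coins)
...dp[6]=1, dp[7]=1, dp[8]=2, dp[9]=3, dp[10]=4, dp[11]=5
Minimum coins for 11 = 5


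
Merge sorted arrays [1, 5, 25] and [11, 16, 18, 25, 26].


Compare heads, take smaller each step.
Merged: [1, 5, 11, 16, 18, 25, 25, 26]


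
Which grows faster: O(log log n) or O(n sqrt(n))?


double-logarithmic grows slower than n^1.5
O(log log n) is asymptotically smaller; O(n sqrt(n)) grows faster


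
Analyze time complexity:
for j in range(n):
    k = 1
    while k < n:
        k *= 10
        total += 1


Per nesting level: O(n) * O(log n) = O(n log n)
Complexity: O(n log n)


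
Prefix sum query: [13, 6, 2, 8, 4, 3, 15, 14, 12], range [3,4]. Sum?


Prefix sums: [0, 13, 19, 21, 29, 33, 36, 51, 65, 77]
Sum[3..4] = prefix[5] - prefix[3] = 33 - 21 = 12


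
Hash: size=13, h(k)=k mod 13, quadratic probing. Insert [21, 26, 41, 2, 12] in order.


Insertions: 21->slot 8; 26->slot 0; 41->slot 2; 2->slot 3; 12->slot 12
Table: [26, None, 41, 2, None, None, None, None, 21, None, None, None, 12]


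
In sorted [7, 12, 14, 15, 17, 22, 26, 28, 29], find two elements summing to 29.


Two pointers: lo=0, hi=8
Found pair: (7, 22) summing to 29


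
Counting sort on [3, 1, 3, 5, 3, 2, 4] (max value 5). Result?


Count array: [0, 1, 1, 3, 1, 1]
Reconstruct: [1, 2, 3, 3, 3, 4, 5]


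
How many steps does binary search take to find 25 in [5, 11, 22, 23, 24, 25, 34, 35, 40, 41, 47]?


Search for 25:
[0,10] mid=5 arr[5]=25
Total: 1 comparisons


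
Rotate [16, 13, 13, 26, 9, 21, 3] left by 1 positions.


Left rotate by 1: [13, 13, 26, 9, 21, 3, 16]


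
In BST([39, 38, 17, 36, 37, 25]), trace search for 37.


BST root = 39
Search for 37: compare at each node
Path: [39, 38, 17, 36, 37]


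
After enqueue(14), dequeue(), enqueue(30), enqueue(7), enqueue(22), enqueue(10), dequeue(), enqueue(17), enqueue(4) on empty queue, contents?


enqueue(14) -> [14]
dequeue() returns 14 -> []
enqueue(30) -> [30]
enqueue(7) -> [30, 7]
enqueue(22) -> [30, 7, 22]
enqueue(10) -> [30, 7, 22, 10]
dequeue() returns 30 -> [7, 22, 10]
enqueue(17) -> [7, 22, 10, 17]
enqueue(4) -> [7, 22, 10, 17, 4]
Final queue (front to back): [7, 22, 10, 17, 4]


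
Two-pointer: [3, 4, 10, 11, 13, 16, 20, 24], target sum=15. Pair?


Two pointers: lo=0, hi=7
Found pair: (4, 11) summing to 15


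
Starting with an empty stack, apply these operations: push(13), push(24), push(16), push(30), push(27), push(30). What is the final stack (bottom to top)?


push(13) -> [13]
push(24) -> [13, 24]
push(16) -> [13, 24, 16]
push(30) -> [13, 24, 16, 30]
push(27) -> [13, 24, 16, 30, 27]
push(30) -> [13, 24, 16, 30, 27, 30]
Final stack (bottom to top): [13, 24, 16, 30, 27, 30]


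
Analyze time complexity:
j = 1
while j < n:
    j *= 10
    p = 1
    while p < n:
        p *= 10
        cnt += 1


Per nesting level: O(log n) * O(log n) = O((log n)^2)
Complexity: O((log n)^2)


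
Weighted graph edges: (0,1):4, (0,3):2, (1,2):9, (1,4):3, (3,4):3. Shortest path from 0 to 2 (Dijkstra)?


Dijkstra from 0:
Distances: {0: 0, 1: 4, 2: 13, 3: 2, 4: 5}
Shortest distance to 2 = 13, path = [0, 1, 2]


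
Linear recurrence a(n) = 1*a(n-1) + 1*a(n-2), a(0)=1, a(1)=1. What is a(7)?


Build bottom-up:
...a(5)=8, a(6)=13, a(7)=1*13+1*8=21


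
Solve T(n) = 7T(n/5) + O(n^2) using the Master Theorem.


a=7, b=5, c=2. log_5(7)=1.209 < c=2. Case 3: O(n^c) = O(n^2)
Complexity: O(n^2)


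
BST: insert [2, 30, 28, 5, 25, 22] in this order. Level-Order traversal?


Root = 2; build tree by BST insertion.
Level-Order traversal: [2, 30, 28, 5, 25, 22]


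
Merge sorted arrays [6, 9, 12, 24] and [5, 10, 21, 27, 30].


Compare heads, take smaller each step.
Merged: [5, 6, 9, 10, 12, 21, 24, 27, 30]


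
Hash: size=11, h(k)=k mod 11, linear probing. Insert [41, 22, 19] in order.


Insertions: 41->slot 8; 22->slot 0; 19->slot 9
Table: [22, None, None, None, None, None, None, None, 41, 19, None]


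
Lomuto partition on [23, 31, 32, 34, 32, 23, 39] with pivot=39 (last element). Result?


Elements <= 39 go left of pivot.
Result: [23, 31, 32, 34, 32, 23, 39], pivot at index 6


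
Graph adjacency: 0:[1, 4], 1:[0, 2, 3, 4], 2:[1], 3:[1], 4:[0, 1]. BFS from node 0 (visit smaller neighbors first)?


BFS queue: start with [0]
Visit order: [0, 1, 4, 2, 3]


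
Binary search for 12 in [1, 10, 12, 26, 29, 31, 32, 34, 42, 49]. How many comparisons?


Search for 12:
[0,9] mid=4 arr[4]=29
[0,3] mid=1 arr[1]=10
[2,3] mid=2 arr[2]=12
Total: 3 comparisons


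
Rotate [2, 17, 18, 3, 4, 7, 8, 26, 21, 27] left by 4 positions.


Left rotate by 4: [4, 7, 8, 26, 21, 27, 2, 17, 18, 3]


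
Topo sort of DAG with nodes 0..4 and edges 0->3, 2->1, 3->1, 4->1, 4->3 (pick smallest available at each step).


Kahn's algorithm, process smallest node first
Order: [0, 2, 4, 3, 1]


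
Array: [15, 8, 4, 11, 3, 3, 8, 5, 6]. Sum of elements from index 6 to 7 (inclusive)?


Prefix sums: [0, 15, 23, 27, 38, 41, 44, 52, 57, 63]
Sum[6..7] = prefix[8] - prefix[6] = 57 - 44 = 13


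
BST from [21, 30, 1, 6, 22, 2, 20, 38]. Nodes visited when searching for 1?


BST root = 21
Search for 1: compare at each node
Path: [21, 1]


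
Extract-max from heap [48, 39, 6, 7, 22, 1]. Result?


Max = 48
Replace root with last, heapify down
Resulting heap: [39, 22, 6, 7, 1]


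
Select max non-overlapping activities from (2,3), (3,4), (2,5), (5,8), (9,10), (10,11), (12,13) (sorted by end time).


Greedy: pick earliest-ending, then skip overlaps.
Selected (6 activities): [(2, 3), (3, 4), (5, 8), (9, 10), (10, 11), (12, 13)]


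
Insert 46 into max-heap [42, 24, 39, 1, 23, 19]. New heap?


Append 46: [42, 24, 39, 1, 23, 19, 46]
Bubble up: swap idx 6(46) with idx 2(39); swap idx 2(46) with idx 0(42)
Result: [46, 24, 42, 1, 23, 19, 39]


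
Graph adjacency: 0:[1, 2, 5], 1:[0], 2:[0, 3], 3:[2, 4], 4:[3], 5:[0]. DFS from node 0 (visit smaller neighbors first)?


DFS stack-based: start with [0]
Visit order: [0, 1, 2, 3, 4, 5]


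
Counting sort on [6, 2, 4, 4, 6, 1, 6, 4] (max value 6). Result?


Count array: [0, 1, 1, 0, 3, 0, 3]
Reconstruct: [1, 2, 4, 4, 4, 6, 6, 6]


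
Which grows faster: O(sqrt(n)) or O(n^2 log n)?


sublinear grows slower than n^2 log n
O(sqrt(n)) is asymptotically smaller; O(n^2 log n) grows faster


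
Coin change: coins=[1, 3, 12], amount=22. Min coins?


dp[0]=0; dp[i]=1+min(dp[i-c] for c in coins)
...dp[17]=4, dp[18]=3, dp[19]=4, dp[20]=5, dp[21]=4, dp[22]=5
Minimum coins for 22 = 5


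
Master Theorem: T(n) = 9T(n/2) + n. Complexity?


a=9, b=2, c=1. log_2(9)=3.170 > c=1. Case 1: O(n^log_b(a)) = O(n^3.170)
Complexity: O(n^3.170)


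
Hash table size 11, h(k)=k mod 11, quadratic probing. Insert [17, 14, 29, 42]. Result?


Insertions: 17->slot 6; 14->slot 3; 29->slot 7; 42->slot 9
Table: [None, None, None, 14, None, None, 17, 29, None, 42, None]


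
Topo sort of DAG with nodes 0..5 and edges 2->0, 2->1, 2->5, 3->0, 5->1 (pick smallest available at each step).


Kahn's algorithm, process smallest node first
Order: [2, 3, 0, 4, 5, 1]


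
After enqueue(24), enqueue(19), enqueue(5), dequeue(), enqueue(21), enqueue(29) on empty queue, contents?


enqueue(24) -> [24]
enqueue(19) -> [24, 19]
enqueue(5) -> [24, 19, 5]
dequeue() returns 24 -> [19, 5]
enqueue(21) -> [19, 5, 21]
enqueue(29) -> [19, 5, 21, 29]
Final queue (front to back): [19, 5, 21, 29]


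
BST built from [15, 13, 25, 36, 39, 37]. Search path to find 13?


BST root = 15
Search for 13: compare at each node
Path: [15, 13]


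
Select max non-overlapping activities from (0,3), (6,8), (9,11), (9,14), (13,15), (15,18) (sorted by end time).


Greedy: pick earliest-ending, then skip overlaps.
Selected (5 activities): [(0, 3), (6, 8), (9, 11), (13, 15), (15, 18)]


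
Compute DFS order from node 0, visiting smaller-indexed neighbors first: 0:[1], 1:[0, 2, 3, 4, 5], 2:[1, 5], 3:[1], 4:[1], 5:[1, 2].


DFS stack-based: start with [0]
Visit order: [0, 1, 2, 5, 3, 4]


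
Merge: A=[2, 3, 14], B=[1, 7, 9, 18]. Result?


Compare heads, take smaller each step.
Merged: [1, 2, 3, 7, 9, 14, 18]


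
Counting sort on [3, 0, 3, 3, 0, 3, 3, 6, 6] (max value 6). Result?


Count array: [2, 0, 0, 5, 0, 0, 2]
Reconstruct: [0, 0, 3, 3, 3, 3, 3, 6, 6]


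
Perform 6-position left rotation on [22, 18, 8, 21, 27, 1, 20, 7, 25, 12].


Left rotate by 6: [20, 7, 25, 12, 22, 18, 8, 21, 27, 1]


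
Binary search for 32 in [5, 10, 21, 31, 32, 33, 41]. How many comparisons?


Search for 32:
[0,6] mid=3 arr[3]=31
[4,6] mid=5 arr[5]=33
[4,4] mid=4 arr[4]=32
Total: 3 comparisons


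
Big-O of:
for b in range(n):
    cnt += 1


Per nesting level: O(n) = O(n)
Complexity: O(n)


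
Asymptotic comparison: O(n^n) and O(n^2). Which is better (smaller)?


quadratic grows slower than n^n
O(n^2) is asymptotically smaller; O(n^n) grows faster


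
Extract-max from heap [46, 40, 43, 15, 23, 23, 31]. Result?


Max = 46
Replace root with last, heapify down
Resulting heap: [43, 40, 31, 15, 23, 23]


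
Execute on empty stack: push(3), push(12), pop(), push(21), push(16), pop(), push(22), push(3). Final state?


push(3) -> [3]
push(12) -> [3, 12]
pop() returns 12 -> [3]
push(21) -> [3, 21]
push(16) -> [3, 21, 16]
pop() returns 16 -> [3, 21]
push(22) -> [3, 21, 22]
push(3) -> [3, 21, 22, 3]
Final stack (bottom to top): [3, 21, 22, 3]


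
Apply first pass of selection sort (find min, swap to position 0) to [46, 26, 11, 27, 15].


After one pass: [11, 26, 46, 27, 15]


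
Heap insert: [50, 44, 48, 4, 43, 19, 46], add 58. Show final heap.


Append 58: [50, 44, 48, 4, 43, 19, 46, 58]
Bubble up: swap idx 7(58) with idx 3(4); swap idx 3(58) with idx 1(44); swap idx 1(58) with idx 0(50)
Result: [58, 50, 48, 44, 43, 19, 46, 4]


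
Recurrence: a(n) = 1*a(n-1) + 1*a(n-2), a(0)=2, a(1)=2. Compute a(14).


Build bottom-up:
...a(12)=466, a(13)=754, a(14)=1*754+1*466=1220


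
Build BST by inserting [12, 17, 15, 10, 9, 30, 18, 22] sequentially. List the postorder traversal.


Root = 12; build tree by BST insertion.
Postorder traversal: [9, 10, 15, 22, 18, 30, 17, 12]


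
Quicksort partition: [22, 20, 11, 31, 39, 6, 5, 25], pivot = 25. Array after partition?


Elements <= 25 go left of pivot.
Result: [22, 20, 11, 6, 5, 25, 39, 31], pivot at index 5


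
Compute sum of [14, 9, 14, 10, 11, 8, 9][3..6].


Prefix sums: [0, 14, 23, 37, 47, 58, 66, 75]
Sum[3..6] = prefix[7] - prefix[3] = 75 - 37 = 38


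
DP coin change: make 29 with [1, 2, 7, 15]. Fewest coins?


dp[0]=0; dp[i]=1+min(dp[i-c] for c in coins)
...dp[24]=3, dp[25]=4, dp[26]=4, dp[27]=5, dp[28]=4, dp[29]=3
Minimum coins for 29 = 3


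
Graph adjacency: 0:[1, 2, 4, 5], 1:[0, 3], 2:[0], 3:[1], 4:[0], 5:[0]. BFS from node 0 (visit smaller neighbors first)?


BFS queue: start with [0]
Visit order: [0, 1, 2, 4, 5, 3]


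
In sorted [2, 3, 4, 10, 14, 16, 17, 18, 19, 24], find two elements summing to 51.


Two pointers: lo=0, hi=9
No pair sums to 51


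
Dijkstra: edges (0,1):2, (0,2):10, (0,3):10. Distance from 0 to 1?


Dijkstra from 0:
Distances: {0: 0, 1: 2, 2: 10, 3: 10}
Shortest distance to 1 = 2, path = [0, 1]


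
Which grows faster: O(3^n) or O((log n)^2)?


polylogarithmic grows slower than exponential (base 3)
O((log n)^2) is asymptotically smaller; O(3^n) grows faster


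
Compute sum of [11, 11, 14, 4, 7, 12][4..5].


Prefix sums: [0, 11, 22, 36, 40, 47, 59]
Sum[4..5] = prefix[6] - prefix[4] = 59 - 40 = 19


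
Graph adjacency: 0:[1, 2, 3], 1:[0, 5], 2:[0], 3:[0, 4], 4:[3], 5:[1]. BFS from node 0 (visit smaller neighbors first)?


BFS queue: start with [0]
Visit order: [0, 1, 2, 3, 5, 4]


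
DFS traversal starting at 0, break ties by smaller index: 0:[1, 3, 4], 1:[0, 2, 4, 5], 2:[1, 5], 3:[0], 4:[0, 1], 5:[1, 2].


DFS stack-based: start with [0]
Visit order: [0, 1, 2, 5, 4, 3]


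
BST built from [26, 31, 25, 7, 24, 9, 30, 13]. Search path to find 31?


BST root = 26
Search for 31: compare at each node
Path: [26, 31]


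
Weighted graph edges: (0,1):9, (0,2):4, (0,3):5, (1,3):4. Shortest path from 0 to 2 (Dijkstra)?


Dijkstra from 0:
Distances: {0: 0, 1: 9, 2: 4, 3: 5}
Shortest distance to 2 = 4, path = [0, 2]


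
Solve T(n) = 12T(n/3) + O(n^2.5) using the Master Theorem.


a=12, b=3, c=2.5. log_3(12)=2.262 < c=2.5. Case 3: O(n^c) = O(n^2.500)
Complexity: O(n^2.500)


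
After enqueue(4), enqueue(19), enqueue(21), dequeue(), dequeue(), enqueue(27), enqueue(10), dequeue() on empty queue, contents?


enqueue(4) -> [4]
enqueue(19) -> [4, 19]
enqueue(21) -> [4, 19, 21]
dequeue() returns 4 -> [19, 21]
dequeue() returns 19 -> [21]
enqueue(27) -> [21, 27]
enqueue(10) -> [21, 27, 10]
dequeue() returns 21 -> [27, 10]
Final queue (front to back): [27, 10]


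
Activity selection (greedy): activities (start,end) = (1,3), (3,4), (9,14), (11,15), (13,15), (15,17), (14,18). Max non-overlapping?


Greedy: pick earliest-ending, then skip overlaps.
Selected (4 activities): [(1, 3), (3, 4), (9, 14), (15, 17)]


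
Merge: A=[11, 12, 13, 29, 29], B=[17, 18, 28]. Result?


Compare heads, take smaller each step.
Merged: [11, 12, 13, 17, 18, 28, 29, 29]


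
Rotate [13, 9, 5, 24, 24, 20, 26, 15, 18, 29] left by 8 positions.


Left rotate by 8: [18, 29, 13, 9, 5, 24, 24, 20, 26, 15]


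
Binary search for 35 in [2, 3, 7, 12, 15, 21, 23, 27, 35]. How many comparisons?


Search for 35:
[0,8] mid=4 arr[4]=15
[5,8] mid=6 arr[6]=23
[7,8] mid=7 arr[7]=27
[8,8] mid=8 arr[8]=35
Total: 4 comparisons


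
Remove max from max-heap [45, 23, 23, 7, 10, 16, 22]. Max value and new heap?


Max = 45
Replace root with last, heapify down
Resulting heap: [23, 22, 23, 7, 10, 16]


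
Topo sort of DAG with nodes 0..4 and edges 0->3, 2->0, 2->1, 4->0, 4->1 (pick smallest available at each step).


Kahn's algorithm, process smallest node first
Order: [2, 4, 0, 1, 3]


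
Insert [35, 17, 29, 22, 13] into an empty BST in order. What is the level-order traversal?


Root = 35; build tree by BST insertion.
Level-Order traversal: [35, 17, 13, 29, 22]


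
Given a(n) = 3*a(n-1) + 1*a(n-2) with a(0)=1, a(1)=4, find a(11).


Build bottom-up:
...a(9)=55807, a(10)=184318, a(11)=3*184318+1*55807=608761


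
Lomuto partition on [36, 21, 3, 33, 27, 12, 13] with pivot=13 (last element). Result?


Elements <= 13 go left of pivot.
Result: [3, 12, 13, 33, 27, 21, 36], pivot at index 2


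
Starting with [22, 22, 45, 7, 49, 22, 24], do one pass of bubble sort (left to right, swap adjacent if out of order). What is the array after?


After one pass: [22, 22, 7, 45, 22, 24, 49]


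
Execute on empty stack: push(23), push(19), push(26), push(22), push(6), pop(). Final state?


push(23) -> [23]
push(19) -> [23, 19]
push(26) -> [23, 19, 26]
push(22) -> [23, 19, 26, 22]
push(6) -> [23, 19, 26, 22, 6]
pop() returns 6 -> [23, 19, 26, 22]
Final stack (bottom to top): [23, 19, 26, 22]


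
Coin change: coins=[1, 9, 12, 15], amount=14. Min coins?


dp[0]=0; dp[i]=1+min(dp[i-c] for c in coins)
...dp[9]=1, dp[10]=2, dp[11]=3, dp[12]=1, dp[13]=2, dp[14]=3
Minimum coins for 14 = 3


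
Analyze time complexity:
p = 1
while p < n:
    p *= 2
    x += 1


Per nesting level: O(log n) = O(log n)
Complexity: O(log n)


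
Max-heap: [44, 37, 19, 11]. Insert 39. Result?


Append 39: [44, 37, 19, 11, 39]
Bubble up: swap idx 4(39) with idx 1(37)
Result: [44, 39, 19, 11, 37]


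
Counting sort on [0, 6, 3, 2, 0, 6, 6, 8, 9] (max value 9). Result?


Count array: [2, 0, 1, 1, 0, 0, 3, 0, 1, 1]
Reconstruct: [0, 0, 2, 3, 6, 6, 6, 8, 9]


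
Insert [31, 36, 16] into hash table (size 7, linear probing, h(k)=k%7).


Insertions: 31->slot 3; 36->slot 1; 16->slot 2
Table: [None, 36, 16, 31, None, None, None]


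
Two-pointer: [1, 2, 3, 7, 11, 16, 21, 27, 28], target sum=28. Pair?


Two pointers: lo=0, hi=8
Found pair: (1, 27) summing to 28


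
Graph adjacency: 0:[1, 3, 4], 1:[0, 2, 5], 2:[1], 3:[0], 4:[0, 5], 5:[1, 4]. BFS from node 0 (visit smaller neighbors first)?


BFS queue: start with [0]
Visit order: [0, 1, 3, 4, 2, 5]


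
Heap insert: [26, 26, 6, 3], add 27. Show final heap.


Append 27: [26, 26, 6, 3, 27]
Bubble up: swap idx 4(27) with idx 1(26); swap idx 1(27) with idx 0(26)
Result: [27, 26, 6, 3, 26]


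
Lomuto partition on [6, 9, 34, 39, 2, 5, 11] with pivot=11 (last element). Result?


Elements <= 11 go left of pivot.
Result: [6, 9, 2, 5, 11, 39, 34], pivot at index 4


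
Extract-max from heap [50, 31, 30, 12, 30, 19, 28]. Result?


Max = 50
Replace root with last, heapify down
Resulting heap: [31, 30, 30, 12, 28, 19]


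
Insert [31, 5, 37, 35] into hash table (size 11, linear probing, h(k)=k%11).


Insertions: 31->slot 9; 5->slot 5; 37->slot 4; 35->slot 2
Table: [None, None, 35, None, 37, 5, None, None, None, 31, None]


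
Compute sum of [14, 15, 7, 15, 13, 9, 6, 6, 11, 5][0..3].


Prefix sums: [0, 14, 29, 36, 51, 64, 73, 79, 85, 96, 101]
Sum[0..3] = prefix[4] - prefix[0] = 51 - 0 = 51


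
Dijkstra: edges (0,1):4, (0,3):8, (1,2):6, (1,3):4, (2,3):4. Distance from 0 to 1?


Dijkstra from 0:
Distances: {0: 0, 1: 4, 2: 10, 3: 8}
Shortest distance to 1 = 4, path = [0, 1]


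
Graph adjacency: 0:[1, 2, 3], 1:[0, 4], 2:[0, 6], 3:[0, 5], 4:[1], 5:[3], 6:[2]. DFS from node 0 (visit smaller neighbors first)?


DFS stack-based: start with [0]
Visit order: [0, 1, 4, 2, 6, 3, 5]


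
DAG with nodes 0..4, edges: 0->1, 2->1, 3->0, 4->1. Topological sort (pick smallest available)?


Kahn's algorithm, process smallest node first
Order: [2, 3, 0, 4, 1]


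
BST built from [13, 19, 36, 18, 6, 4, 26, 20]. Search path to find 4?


BST root = 13
Search for 4: compare at each node
Path: [13, 6, 4]


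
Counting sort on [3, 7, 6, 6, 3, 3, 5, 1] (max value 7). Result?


Count array: [0, 1, 0, 3, 0, 1, 2, 1]
Reconstruct: [1, 3, 3, 3, 5, 6, 6, 7]


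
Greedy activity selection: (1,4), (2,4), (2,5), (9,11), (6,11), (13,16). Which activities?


Greedy: pick earliest-ending, then skip overlaps.
Selected (3 activities): [(1, 4), (9, 11), (13, 16)]


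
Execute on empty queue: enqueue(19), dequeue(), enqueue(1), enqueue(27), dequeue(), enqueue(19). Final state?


enqueue(19) -> [19]
dequeue() returns 19 -> []
enqueue(1) -> [1]
enqueue(27) -> [1, 27]
dequeue() returns 1 -> [27]
enqueue(19) -> [27, 19]
Final queue (front to back): [27, 19]


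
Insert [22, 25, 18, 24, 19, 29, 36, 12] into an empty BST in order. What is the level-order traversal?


Root = 22; build tree by BST insertion.
Level-Order traversal: [22, 18, 25, 12, 19, 24, 29, 36]


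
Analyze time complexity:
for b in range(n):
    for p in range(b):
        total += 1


Per nesting level: O(n) * O(n) [triangular over b] = O(n^2)
Complexity: O(n^2)


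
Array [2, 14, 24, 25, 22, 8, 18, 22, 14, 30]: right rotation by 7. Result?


Right rotate by 7: [25, 22, 8, 18, 22, 14, 30, 2, 14, 24]


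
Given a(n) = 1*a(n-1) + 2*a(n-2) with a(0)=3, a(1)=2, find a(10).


Build bottom-up:
...a(8)=428, a(9)=852, a(10)=1*852+2*428=1708


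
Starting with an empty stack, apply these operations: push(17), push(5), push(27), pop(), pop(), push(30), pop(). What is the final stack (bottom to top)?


push(17) -> [17]
push(5) -> [17, 5]
push(27) -> [17, 5, 27]
pop() returns 27 -> [17, 5]
pop() returns 5 -> [17]
push(30) -> [17, 30]
pop() returns 30 -> [17]
Final stack (bottom to top): [17]


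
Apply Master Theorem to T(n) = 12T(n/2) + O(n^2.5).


a=12, b=2, c=2.5. log_2(12)=3.585 > c=2.5. Case 1: O(n^log_b(a)) = O(n^3.585)
Complexity: O(n^3.585)


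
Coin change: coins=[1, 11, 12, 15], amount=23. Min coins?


dp[0]=0; dp[i]=1+min(dp[i-c] for c in coins)
...dp[18]=4, dp[19]=5, dp[20]=6, dp[21]=7, dp[22]=2, dp[23]=2
Minimum coins for 23 = 2


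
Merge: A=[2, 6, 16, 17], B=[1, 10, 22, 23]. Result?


Compare heads, take smaller each step.
Merged: [1, 2, 6, 10, 16, 17, 22, 23]


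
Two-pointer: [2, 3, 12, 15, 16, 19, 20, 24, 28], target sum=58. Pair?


Two pointers: lo=0, hi=8
No pair sums to 58


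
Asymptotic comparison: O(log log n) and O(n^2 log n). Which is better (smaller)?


double-logarithmic grows slower than n^2 log n
O(log log n) is asymptotically smaller; O(n^2 log n) grows faster


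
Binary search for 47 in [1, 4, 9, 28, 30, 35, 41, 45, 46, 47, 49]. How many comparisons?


Search for 47:
[0,10] mid=5 arr[5]=35
[6,10] mid=8 arr[8]=46
[9,10] mid=9 arr[9]=47
Total: 3 comparisons


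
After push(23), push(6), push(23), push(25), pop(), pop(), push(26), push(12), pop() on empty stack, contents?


push(23) -> [23]
push(6) -> [23, 6]
push(23) -> [23, 6, 23]
push(25) -> [23, 6, 23, 25]
pop() returns 25 -> [23, 6, 23]
pop() returns 23 -> [23, 6]
push(26) -> [23, 6, 26]
push(12) -> [23, 6, 26, 12]
pop() returns 12 -> [23, 6, 26]
Final stack (bottom to top): [23, 6, 26]


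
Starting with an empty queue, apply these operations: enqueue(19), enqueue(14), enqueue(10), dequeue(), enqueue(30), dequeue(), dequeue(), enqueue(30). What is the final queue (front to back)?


enqueue(19) -> [19]
enqueue(14) -> [19, 14]
enqueue(10) -> [19, 14, 10]
dequeue() returns 19 -> [14, 10]
enqueue(30) -> [14, 10, 30]
dequeue() returns 14 -> [10, 30]
dequeue() returns 10 -> [30]
enqueue(30) -> [30, 30]
Final queue (front to back): [30, 30]


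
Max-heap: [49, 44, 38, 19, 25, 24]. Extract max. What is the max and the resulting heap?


Max = 49
Replace root with last, heapify down
Resulting heap: [44, 25, 38, 19, 24]


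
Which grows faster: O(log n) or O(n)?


logarithmic grows slower than linear
O(log n) is asymptotically smaller; O(n) grows faster


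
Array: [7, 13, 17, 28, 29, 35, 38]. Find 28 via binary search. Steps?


Search for 28:
[0,6] mid=3 arr[3]=28
Total: 1 comparisons


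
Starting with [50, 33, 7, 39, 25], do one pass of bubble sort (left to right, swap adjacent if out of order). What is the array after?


After one pass: [33, 7, 39, 25, 50]


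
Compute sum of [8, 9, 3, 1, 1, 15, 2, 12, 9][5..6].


Prefix sums: [0, 8, 17, 20, 21, 22, 37, 39, 51, 60]
Sum[5..6] = prefix[7] - prefix[5] = 39 - 22 = 17


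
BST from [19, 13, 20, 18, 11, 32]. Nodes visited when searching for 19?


BST root = 19
Search for 19: compare at each node
Path: [19]


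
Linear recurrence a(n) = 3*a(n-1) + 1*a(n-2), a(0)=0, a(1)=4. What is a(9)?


Build bottom-up:
...a(7)=4756, a(8)=15708, a(9)=3*15708+1*4756=51880


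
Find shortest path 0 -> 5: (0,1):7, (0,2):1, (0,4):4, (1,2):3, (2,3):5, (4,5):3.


Dijkstra from 0:
Distances: {0: 0, 1: 4, 2: 1, 3: 6, 4: 4, 5: 7}
Shortest distance to 5 = 7, path = [0, 4, 5]


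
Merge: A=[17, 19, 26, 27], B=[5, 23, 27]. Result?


Compare heads, take smaller each step.
Merged: [5, 17, 19, 23, 26, 27, 27]


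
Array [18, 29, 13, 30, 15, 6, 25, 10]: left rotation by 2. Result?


Left rotate by 2: [13, 30, 15, 6, 25, 10, 18, 29]


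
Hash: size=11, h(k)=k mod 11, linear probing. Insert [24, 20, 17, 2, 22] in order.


Insertions: 24->slot 2; 20->slot 9; 17->slot 6; 2->slot 3; 22->slot 0
Table: [22, None, 24, 2, None, None, 17, None, None, 20, None]


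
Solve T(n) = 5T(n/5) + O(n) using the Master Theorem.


a=5, b=5, c=1. log_5(5)=1 = c=1. Case 2: O(n^c log n) = O(n log n)
Complexity: O(n log n)


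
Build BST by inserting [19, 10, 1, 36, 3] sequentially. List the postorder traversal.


Root = 19; build tree by BST insertion.
Postorder traversal: [3, 1, 10, 36, 19]


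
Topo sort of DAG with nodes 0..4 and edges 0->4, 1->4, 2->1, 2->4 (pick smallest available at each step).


Kahn's algorithm, process smallest node first
Order: [0, 2, 1, 3, 4]


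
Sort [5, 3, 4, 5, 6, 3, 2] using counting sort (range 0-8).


Count array: [0, 0, 1, 2, 1, 2, 1, 0, 0]
Reconstruct: [2, 3, 3, 4, 5, 5, 6]


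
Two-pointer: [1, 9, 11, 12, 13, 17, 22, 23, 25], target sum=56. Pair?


Two pointers: lo=0, hi=8
No pair sums to 56


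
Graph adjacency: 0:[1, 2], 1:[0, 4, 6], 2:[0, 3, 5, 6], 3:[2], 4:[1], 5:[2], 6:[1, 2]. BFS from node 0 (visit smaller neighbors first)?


BFS queue: start with [0]
Visit order: [0, 1, 2, 4, 6, 3, 5]


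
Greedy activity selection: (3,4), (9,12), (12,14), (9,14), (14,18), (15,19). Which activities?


Greedy: pick earliest-ending, then skip overlaps.
Selected (4 activities): [(3, 4), (9, 12), (12, 14), (14, 18)]


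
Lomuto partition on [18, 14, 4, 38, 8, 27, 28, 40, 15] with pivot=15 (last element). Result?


Elements <= 15 go left of pivot.
Result: [14, 4, 8, 15, 18, 27, 28, 40, 38], pivot at index 3


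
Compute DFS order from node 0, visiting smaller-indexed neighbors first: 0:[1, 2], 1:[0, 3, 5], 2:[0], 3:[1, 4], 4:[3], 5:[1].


DFS stack-based: start with [0]
Visit order: [0, 1, 3, 4, 5, 2]


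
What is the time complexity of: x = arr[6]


Analysis: constant-time operation, no loop
Complexity: O(1)


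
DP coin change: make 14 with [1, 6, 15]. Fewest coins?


dp[0]=0; dp[i]=1+min(dp[i-c] for c in coins)
...dp[9]=4, dp[10]=5, dp[11]=6, dp[12]=2, dp[13]=3, dp[14]=4
Minimum coins for 14 = 4


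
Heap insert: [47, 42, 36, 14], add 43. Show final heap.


Append 43: [47, 42, 36, 14, 43]
Bubble up: swap idx 4(43) with idx 1(42)
Result: [47, 43, 36, 14, 42]


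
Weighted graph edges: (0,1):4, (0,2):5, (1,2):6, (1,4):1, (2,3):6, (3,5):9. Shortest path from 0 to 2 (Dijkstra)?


Dijkstra from 0:
Distances: {0: 0, 1: 4, 2: 5, 3: 11, 4: 5, 5: 20}
Shortest distance to 2 = 5, path = [0, 2]


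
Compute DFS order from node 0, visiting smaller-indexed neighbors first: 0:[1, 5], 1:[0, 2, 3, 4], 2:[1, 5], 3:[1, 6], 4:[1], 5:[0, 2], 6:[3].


DFS stack-based: start with [0]
Visit order: [0, 1, 2, 5, 3, 6, 4]


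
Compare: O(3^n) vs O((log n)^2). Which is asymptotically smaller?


polylogarithmic grows slower than exponential (base 3)
O((log n)^2) is asymptotically smaller; O(3^n) grows faster


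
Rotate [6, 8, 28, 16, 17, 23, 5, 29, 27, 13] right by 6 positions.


Right rotate by 6: [17, 23, 5, 29, 27, 13, 6, 8, 28, 16]


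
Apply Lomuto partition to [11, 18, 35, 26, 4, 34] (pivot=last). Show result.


Elements <= 34 go left of pivot.
Result: [11, 18, 26, 4, 34, 35], pivot at index 4


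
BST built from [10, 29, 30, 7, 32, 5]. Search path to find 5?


BST root = 10
Search for 5: compare at each node
Path: [10, 7, 5]


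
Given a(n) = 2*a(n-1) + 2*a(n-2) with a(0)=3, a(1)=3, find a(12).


Build bottom-up:
...a(10)=34752, a(11)=94944, a(12)=2*94944+2*34752=259392


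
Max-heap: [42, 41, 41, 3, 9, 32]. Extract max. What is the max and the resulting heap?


Max = 42
Replace root with last, heapify down
Resulting heap: [41, 32, 41, 3, 9]


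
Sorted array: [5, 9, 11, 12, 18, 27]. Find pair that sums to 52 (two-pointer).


Two pointers: lo=0, hi=5
No pair sums to 52


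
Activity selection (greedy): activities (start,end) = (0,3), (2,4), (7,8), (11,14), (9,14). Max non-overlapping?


Greedy: pick earliest-ending, then skip overlaps.
Selected (3 activities): [(0, 3), (7, 8), (11, 14)]


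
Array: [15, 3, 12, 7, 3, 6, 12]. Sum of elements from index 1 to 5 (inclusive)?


Prefix sums: [0, 15, 18, 30, 37, 40, 46, 58]
Sum[1..5] = prefix[6] - prefix[1] = 46 - 15 = 31


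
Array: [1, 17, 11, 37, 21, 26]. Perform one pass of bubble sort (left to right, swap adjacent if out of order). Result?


After one pass: [1, 11, 17, 21, 26, 37]


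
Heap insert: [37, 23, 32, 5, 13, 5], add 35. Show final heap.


Append 35: [37, 23, 32, 5, 13, 5, 35]
Bubble up: swap idx 6(35) with idx 2(32)
Result: [37, 23, 35, 5, 13, 5, 32]


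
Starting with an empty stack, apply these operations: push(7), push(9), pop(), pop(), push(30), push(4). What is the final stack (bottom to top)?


push(7) -> [7]
push(9) -> [7, 9]
pop() returns 9 -> [7]
pop() returns 7 -> []
push(30) -> [30]
push(4) -> [30, 4]
Final stack (bottom to top): [30, 4]


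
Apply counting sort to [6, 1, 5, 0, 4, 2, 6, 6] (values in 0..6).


Count array: [1, 1, 1, 0, 1, 1, 3]
Reconstruct: [0, 1, 2, 4, 5, 6, 6, 6]


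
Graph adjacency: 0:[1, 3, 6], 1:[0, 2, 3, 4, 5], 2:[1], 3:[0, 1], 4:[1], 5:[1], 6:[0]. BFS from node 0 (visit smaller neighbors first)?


BFS queue: start with [0]
Visit order: [0, 1, 3, 6, 2, 4, 5]


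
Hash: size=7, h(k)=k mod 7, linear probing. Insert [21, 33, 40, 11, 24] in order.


Insertions: 21->slot 0; 33->slot 5; 40->slot 6; 11->slot 4; 24->slot 3
Table: [21, None, None, 24, 11, 33, 40]


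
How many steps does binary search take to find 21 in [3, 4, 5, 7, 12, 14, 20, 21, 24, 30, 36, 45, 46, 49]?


Search for 21:
[0,13] mid=6 arr[6]=20
[7,13] mid=10 arr[10]=36
[7,9] mid=8 arr[8]=24
[7,7] mid=7 arr[7]=21
Total: 4 comparisons


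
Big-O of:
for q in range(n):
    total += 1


Per nesting level: O(n) = O(n)
Complexity: O(n)


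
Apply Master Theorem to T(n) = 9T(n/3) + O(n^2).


a=9, b=3, c=2. log_3(9)=2 = c=2. Case 2: O(n^c log n) = O(n^2 log n)
Complexity: O(n^2 log n)


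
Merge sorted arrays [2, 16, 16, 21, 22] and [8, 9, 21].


Compare heads, take smaller each step.
Merged: [2, 8, 9, 16, 16, 21, 21, 22]


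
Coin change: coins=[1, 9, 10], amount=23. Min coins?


dp[0]=0; dp[i]=1+min(dp[i-c] for c in coins)
...dp[18]=2, dp[19]=2, dp[20]=2, dp[21]=3, dp[22]=4, dp[23]=5
Minimum coins for 23 = 5


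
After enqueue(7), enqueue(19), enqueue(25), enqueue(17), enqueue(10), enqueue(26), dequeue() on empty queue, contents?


enqueue(7) -> [7]
enqueue(19) -> [7, 19]
enqueue(25) -> [7, 19, 25]
enqueue(17) -> [7, 19, 25, 17]
enqueue(10) -> [7, 19, 25, 17, 10]
enqueue(26) -> [7, 19, 25, 17, 10, 26]
dequeue() returns 7 -> [19, 25, 17, 10, 26]
Final queue (front to back): [19, 25, 17, 10, 26]


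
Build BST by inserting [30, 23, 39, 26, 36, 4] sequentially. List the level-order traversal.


Root = 30; build tree by BST insertion.
Level-Order traversal: [30, 23, 39, 4, 26, 36]


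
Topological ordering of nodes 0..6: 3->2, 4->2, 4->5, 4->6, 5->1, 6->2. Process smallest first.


Kahn's algorithm, process smallest node first
Order: [0, 3, 4, 5, 1, 6, 2]


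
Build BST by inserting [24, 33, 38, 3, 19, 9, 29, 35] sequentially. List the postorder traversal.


Root = 24; build tree by BST insertion.
Postorder traversal: [9, 19, 3, 29, 35, 38, 33, 24]


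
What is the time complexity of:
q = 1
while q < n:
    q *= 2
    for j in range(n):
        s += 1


Per nesting level: O(log n) * O(n) = O(n log n)
Complexity: O(n log n)


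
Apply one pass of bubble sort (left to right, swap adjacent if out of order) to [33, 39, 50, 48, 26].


After one pass: [33, 39, 48, 26, 50]


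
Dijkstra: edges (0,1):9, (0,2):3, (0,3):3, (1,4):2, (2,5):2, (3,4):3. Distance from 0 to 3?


Dijkstra from 0:
Distances: {0: 0, 1: 8, 2: 3, 3: 3, 4: 6, 5: 5}
Shortest distance to 3 = 3, path = [0, 3]


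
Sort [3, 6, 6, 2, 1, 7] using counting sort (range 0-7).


Count array: [0, 1, 1, 1, 0, 0, 2, 1]
Reconstruct: [1, 2, 3, 6, 6, 7]


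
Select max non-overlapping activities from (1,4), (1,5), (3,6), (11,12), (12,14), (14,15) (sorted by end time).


Greedy: pick earliest-ending, then skip overlaps.
Selected (4 activities): [(1, 4), (11, 12), (12, 14), (14, 15)]


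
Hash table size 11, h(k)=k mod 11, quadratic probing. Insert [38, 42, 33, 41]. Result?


Insertions: 38->slot 5; 42->slot 9; 33->slot 0; 41->slot 8
Table: [33, None, None, None, None, 38, None, None, 41, 42, None]


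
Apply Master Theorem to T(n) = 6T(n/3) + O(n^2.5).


a=6, b=3, c=2.5. log_3(6)=1.631 < c=2.5. Case 3: O(n^c) = O(n^2.500)
Complexity: O(n^2.500)


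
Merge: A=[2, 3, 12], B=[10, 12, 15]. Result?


Compare heads, take smaller each step.
Merged: [2, 3, 10, 12, 12, 15]


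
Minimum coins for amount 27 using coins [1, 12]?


dp[0]=0; dp[i]=1+min(dp[i-c] for c in coins)
...dp[22]=11, dp[23]=12, dp[24]=2, dp[25]=3, dp[26]=4, dp[27]=5
Minimum coins for 27 = 5


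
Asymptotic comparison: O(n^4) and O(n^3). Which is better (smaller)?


cubic grows slower than quartic
O(n^3) is asymptotically smaller; O(n^4) grows faster


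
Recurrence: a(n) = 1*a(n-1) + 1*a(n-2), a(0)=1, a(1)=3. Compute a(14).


Build bottom-up:
...a(12)=521, a(13)=843, a(14)=1*843+1*521=1364


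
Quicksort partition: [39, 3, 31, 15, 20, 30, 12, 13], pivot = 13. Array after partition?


Elements <= 13 go left of pivot.
Result: [3, 12, 13, 15, 20, 30, 39, 31], pivot at index 2


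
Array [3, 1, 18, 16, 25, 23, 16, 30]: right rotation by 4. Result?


Right rotate by 4: [25, 23, 16, 30, 3, 1, 18, 16]


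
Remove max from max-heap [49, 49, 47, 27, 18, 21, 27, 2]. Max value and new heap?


Max = 49
Replace root with last, heapify down
Resulting heap: [49, 27, 47, 2, 18, 21, 27]
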